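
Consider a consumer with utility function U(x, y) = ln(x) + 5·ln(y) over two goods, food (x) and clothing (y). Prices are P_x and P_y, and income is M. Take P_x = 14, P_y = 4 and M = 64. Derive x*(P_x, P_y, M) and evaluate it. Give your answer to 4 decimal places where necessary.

x* = 0.7619

Demand: x*(P_x,P_y,M) = 1/6·M/P_x and y* = 5/6·M/P_y.
At P_x=14, P_y=4, M=64: x* = 1/6·64/14 = 0.7619.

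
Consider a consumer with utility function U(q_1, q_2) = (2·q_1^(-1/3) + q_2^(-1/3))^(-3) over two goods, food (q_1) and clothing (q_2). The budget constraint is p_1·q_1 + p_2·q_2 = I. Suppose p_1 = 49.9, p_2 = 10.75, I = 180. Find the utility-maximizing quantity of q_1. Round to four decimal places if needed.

q_1* = 2.5672

From the CES first-order condition, 2·(q_2/q_1)^(4/3) = p_1/p_2.
Hence q_2/q_1 = ((1/2)·p_1/p_2)^(1/(4/3)), i.e. raised to the 0.75 power.
Substitute q_2 = (q_2/q_1)·q_1 into the budget: q_1* = I/(p_1 + p_2·(q_2/q_1)).
Numerically q_2/q_1 = 1.880384, so q_1* = 180/(49.9 + 10.75·1.880384) = 2.5672.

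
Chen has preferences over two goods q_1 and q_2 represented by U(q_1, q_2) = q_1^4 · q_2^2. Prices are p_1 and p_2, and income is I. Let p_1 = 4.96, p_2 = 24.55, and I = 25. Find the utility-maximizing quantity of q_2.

Tangency: MRS = 2·q_2/q_1 = p_1/p_2.
Rearranging, p_2·q_2 = (1/2)·p_1·q_1. Substituting into the budget gives p_1·q_1·(1 + (1/2)) = I.
Demand: q_1*(p_1,p_2,I) = 2/3·I/p_1 and q_2* = 1/3·I/p_2.
At p_1=4.96, p_2=24.55, I=25: q_2* = 1/3·25/24.55 = 0.3394.

q_2* = 0.3394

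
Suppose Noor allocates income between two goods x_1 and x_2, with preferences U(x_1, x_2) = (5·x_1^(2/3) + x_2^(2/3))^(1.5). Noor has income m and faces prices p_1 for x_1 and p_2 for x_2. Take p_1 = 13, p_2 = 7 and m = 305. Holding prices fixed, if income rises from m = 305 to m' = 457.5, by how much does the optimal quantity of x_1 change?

Δx_1* = 11.4158

Substitute x_2 = (x_2/x_1)·x_1 into the budget: x_1* = m/(p_1 + p_2·(x_2/x_1)).
Numerically x_2/x_1 = 0.051242, so x_1* = 305/(13 + 7·0.051242) = 22.8316.
At m' = 457.5: x_1* = 34.2474. Change: 34.2474 − 22.8316 = 11.4158.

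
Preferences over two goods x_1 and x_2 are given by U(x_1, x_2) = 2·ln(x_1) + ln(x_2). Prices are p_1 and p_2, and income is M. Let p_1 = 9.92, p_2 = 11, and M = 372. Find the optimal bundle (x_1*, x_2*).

The MRS is 2·x_2/x_1. Set MRS = p_1/p_2.
So 2·p_2·x_2 = p_1·x_1; combined with the budget, a share 2/3 of income goes to x_1.
Demand: x_1*(p_1,p_2,M) = 2/3·M/p_1 and x_2* = 1/3·M/p_2.
At p_1=9.92, p_2=11, M=372: x_1* = 2/3·372/9.92 = 25, x_2* = 11.2727.

x_1* = 25, x_2* = 11.2727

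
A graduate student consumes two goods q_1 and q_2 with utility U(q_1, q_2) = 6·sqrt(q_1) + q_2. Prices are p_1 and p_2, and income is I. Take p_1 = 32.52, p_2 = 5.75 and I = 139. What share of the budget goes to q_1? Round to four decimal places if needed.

Set MRS = p_1/p_2: 3·q_1^(−1/2) = p_1/p_2.
Solve: √q_1 = 3·p_2/p_1, so q_1*(p_1,p_2) = (3·p_2/p_1)², and q_2* = (I − p_1·q_1*)/p_2.
Plugging in: q_1* = (3·5.75/32.52)² = 0.2814, q_2* = 22.5826.
Expenditure on q_1: 32.52·0.2814 = 9.1501; share = 0.0658.

share on q_1 = 0.0658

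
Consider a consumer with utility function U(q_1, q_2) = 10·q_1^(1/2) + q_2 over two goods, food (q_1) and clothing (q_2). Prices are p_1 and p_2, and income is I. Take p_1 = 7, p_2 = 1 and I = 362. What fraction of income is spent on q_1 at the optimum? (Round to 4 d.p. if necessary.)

share on q_1 = 0.0099

MU_q_1 = 5/√q_1, MU_q_2 = 1. Tangency: 5/√q_1 = p_1/p_2.
Thus q_1* = (5·p_2/p_1)² — independent of I — with the rest of income spent on q_2.
Plugging in: q_1* = (5·1/7)² = 0.5102, q_2* = 358.4286.
Expenditure on q_1: 7·0.5102 = 3.5714; share = 0.0099.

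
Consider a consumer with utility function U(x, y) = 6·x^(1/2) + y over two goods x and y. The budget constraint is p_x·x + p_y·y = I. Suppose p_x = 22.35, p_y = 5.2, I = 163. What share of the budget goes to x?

share on x = 0.0668

MU_x = 3/√x, MU_y = 1. Tangency: 3/√x = p_x/p_y.
Solve: √x = 3·p_y/p_x, so x*(p_x,p_y) = (3·p_y/p_x)², and y* = (I − p_x·x*)/p_y.
Plugging in: x* = (3·5.2/22.35)² = 0.4872, y* = 29.2522.
Expenditure on x: 22.35·0.4872 = 10.8886; share = 0.0668.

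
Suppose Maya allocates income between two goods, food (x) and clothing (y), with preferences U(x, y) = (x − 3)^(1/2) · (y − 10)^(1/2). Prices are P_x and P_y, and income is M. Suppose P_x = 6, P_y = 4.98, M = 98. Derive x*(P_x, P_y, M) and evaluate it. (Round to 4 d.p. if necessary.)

x* = 5.5167

Let x' = x−3, y' = y−10. MRS = y'/x' = P_x/P_y.
After buying the subsistence bundle (3, 10), a share 0.5 of the remaining income goes to x: x* = 3 + 0.5·(M − 3P_x − 10P_y)/P_x.
Discretionary income = 98 − 3·6 − 10·4.98 = 30.2; x* = 3 + 0.5·30.2/6 = 5.5167.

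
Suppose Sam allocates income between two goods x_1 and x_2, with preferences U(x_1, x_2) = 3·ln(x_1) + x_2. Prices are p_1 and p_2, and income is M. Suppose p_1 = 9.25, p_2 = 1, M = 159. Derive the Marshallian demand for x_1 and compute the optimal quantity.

x_1* = 0.3243

MU_x_1 = 3/x_1, MU_x_2 = 1. Tangency: 3/x_1 = p_1/p_2.
So x_1*(p_1,p_2) = 3·p_2/p_1, independent of income; and x_2* = (M − 3·p_2)/p_2.
At the given prices: x_1* = 3·1/9.25 = 0.3243.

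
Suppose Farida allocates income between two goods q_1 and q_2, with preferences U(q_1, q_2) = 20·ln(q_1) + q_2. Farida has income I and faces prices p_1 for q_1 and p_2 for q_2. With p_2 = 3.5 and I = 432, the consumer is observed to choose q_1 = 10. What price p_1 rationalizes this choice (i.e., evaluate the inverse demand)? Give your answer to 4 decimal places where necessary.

Set MRS = p_1/p_2: (20/q_1)/1 = p_1/p_2.
So q_1*(p_1,p_2) = 20·p_2/p_1, independent of income; and q_2* = (I − 20·p_2)/p_2.
Set q_1* = 10 in the demand function and solve for p_1: p_1 = 7.

p_1 = 7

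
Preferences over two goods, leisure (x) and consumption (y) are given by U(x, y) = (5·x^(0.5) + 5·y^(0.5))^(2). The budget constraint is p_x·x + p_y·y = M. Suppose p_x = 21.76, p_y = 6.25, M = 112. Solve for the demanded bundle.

Substitute y = (y/x)·x into the budget: x* = M/(p_x + p_y·(y/x)).
Numerically y/x = 12.121539, so x* = 112/(21.76 + 6.25·12.121539) = 1.1485 and y* = 12.121539·1.1485 = 13.9214.

x* = 1.1485, y* = 13.9214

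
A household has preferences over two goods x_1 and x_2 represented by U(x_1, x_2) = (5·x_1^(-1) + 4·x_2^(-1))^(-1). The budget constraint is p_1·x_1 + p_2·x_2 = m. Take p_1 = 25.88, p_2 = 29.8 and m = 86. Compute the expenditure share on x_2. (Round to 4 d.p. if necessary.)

share on x_2 = 0.4897

Substitute x_2 = (x_2/x_1)·x_1 into the budget: x_1* = m/(p_1 + p_2·(x_2/x_1)).
Numerically x_2/x_1 = 0.833526, so x_1* = 86/(25.88 + 29.8·0.833526) = 1.6956 and x_2* = 0.833526·1.6956 = 1.4133.
Expenditure on x_2: 29.8·1.4133 = 42.1175; share = 0.4897.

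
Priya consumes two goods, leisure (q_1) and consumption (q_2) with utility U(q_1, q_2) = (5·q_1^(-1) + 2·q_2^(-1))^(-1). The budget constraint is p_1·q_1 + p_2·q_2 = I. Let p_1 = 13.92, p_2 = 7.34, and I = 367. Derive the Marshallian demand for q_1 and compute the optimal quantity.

q_1* = 18.0673

Numerically q_2/q_1 = 0.870967, so q_1* = 367/(13.92 + 7.34·0.870967) = 18.0673.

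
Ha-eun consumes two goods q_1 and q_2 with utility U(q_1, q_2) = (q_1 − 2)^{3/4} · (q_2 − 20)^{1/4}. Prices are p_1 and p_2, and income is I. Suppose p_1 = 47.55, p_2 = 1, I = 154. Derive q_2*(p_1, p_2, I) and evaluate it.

MRS = 3·(q_2−20)/(q_1−2). Tangency with p_1/p_2 gives q_2−20 = (1/3)·(p_1/p_2)·(q_1−2).
Substituting into the budget: q_1* = 2 + 0.75·(I − 2·p_1 − 20·p_2)/p_1, and q_2* = 20 + 0.25·(…)/p_2.
Discretionary income = 154 − 2·47.55 − 20·1 = 38.9; q_2* = 20 + 0.25·38.9/1 = 29.725.

q_2* = 29.725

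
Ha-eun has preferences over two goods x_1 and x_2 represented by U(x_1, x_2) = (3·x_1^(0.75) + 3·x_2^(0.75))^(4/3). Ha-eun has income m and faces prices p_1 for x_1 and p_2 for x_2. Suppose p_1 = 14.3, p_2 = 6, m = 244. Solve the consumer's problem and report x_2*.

With the ratio pinned down, the budget gives x_1* = m/(p_1 + p_2·(x_2/x_1)) and x_2* = (x_2/x_1)·x_1*.
Numerically x_2/x_1 = 32.265556, so x_1* = 244/(14.3 + 6·32.265556) = 1.1737 and x_2* = 32.265556·1.1737 = 37.8694.

x_2* = 37.8694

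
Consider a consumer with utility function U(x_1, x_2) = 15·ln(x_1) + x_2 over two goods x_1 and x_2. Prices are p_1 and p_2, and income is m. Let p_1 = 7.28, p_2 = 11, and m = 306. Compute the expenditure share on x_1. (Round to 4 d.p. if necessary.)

share on x_1 = 0.5392

Set MRS = p_1/p_2: (15/x_1)/1 = p_1/p_2.
So x_1*(p_1,p_2) = 15·p_2/p_1, independent of income; and x_2* = (m − 15·p_2)/p_2.
At the given prices: x_1* = 15·11/7.28 = 22.6648, and x_2* = 12.8182.
Expenditure on x_1: 7.28·22.6648 = 165; share = 0.5392.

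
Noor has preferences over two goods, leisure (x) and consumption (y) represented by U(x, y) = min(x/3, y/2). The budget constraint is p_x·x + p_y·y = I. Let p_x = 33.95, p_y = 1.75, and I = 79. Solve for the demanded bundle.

With perfect complements, no substitution: consume in ratio x:y = 3:2.
Budget: p_x·x + p_y·(2/3)·x = I, so (3·p_x + 2·p_y)·x = 3·I.
Demand: x*(p_x,p_y,I) = 3·I/(3·p_x + 2·p_y), y* = 2·I/(3·p_x + 2·p_y).
Here 3·33.95 + 2·1.75 = 105.35, giving x* = 2.2496 and y* = 1.4998.

x* = 2.2496, y* = 1.4998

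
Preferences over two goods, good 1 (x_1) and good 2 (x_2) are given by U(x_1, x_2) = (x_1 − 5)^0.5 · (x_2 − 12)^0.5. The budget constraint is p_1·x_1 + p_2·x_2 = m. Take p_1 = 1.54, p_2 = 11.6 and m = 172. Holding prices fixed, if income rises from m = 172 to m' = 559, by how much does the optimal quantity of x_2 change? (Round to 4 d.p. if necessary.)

Δx_2* = 16.681

MRS = (x_2−12)/(x_1−5). Tangency with p_1/p_2 gives x_2−12 = (p_1/p_2)·(x_1−5).
Substituting into the budget: x_1* = 5 + 0.5·(m − 5·p_1 − 12·p_2)/p_1, and x_2* = 12 + 0.5·(…)/p_2.
Discretionary income = 172 − 5·1.54 − 12·11.6 = 25.1; x_2* = 12 + 0.5·25.1/11.6 = 13.0819.
At m' = 559: x_2* = 29.7629. Change: 29.7629 − 13.0819 = 16.681.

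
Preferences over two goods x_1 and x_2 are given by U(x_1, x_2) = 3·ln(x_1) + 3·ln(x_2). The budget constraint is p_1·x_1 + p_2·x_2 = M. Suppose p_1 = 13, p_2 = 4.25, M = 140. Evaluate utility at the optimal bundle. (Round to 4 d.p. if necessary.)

V = 13.4554

MU_x_1/MU_x_2 = (3·x_2)/(3·x_1); tangency sets this equal to p_1/p_2.
So 3·p_2·x_2 = 3·p_1·x_1; combined with the budget, a share 0.5 of income goes to x_1.
Demand: x_1*(p_1,p_2,M) = 0.5·M/p_1 and x_2* = 0.5·M/p_2.
At p_1=13, p_2=4.25, M=140: x_1* = 0.5·140/13 = 5.3846, x_2* = 16.4706.
Utility at the optimum: U(5.3846, 16.4706) = 13.4554.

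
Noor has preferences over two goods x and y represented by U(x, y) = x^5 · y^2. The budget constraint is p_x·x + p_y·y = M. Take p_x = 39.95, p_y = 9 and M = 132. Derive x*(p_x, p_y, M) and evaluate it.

x* = 2.3601

The MRS is (5/2)·y/x. Set MRS = p_x/p_y.
So 5·p_y·y = 2·p_x·x; combined with the budget, a share 5/7 of income goes to x.
Demand: x*(p_x,p_y,M) = 5/7·M/p_x and y* = 2/7·M/p_y.
At p_x=39.95, p_y=9, M=132: x* = 5/7·132/39.95 = 2.3601.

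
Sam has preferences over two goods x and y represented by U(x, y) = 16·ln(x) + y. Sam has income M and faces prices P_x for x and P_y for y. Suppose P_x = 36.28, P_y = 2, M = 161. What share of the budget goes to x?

MU_x = 16/x, MU_y = 1. Tangency: 16/x = P_x/P_y.
So x*(P_x,P_y) = 16·P_y/P_x, independent of income; and y* = (M − 16·P_y)/P_y.
At the given prices: x* = 16·2/36.28 = 0.882, and y* = 64.5.
Expenditure on x: 36.28·0.882 = 32; share = 0.1988.

share on x = 0.1988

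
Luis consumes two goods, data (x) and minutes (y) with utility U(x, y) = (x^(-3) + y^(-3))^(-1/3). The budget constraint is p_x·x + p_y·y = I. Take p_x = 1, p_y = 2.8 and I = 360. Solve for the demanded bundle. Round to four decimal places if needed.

x* = 113.7601, y* = 87.9428

From the CES first-order condition, (y/x)^(4) = p_x/p_y.
Hence y/x = (p_x/p_y)^(1/(4)), i.e. raised to the 0.25 power.
With the ratio pinned down, the budget gives x* = I/(p_x + p_y·(y/x)) and y* = (y/x)·x*.
Numerically y/x = 0.773055, so x* = 360/(1 + 2.8·0.773055) = 113.7601 and y* = 0.773055·113.7601 = 87.9428.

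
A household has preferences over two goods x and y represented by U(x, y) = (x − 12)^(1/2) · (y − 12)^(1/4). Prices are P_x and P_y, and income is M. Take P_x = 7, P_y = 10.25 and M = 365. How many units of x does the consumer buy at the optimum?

MRS = 2·(y−12)/(x−12). Tangency with P_x/P_y gives y−12 = (1/2)·(P_x/P_y)·(x−12).
Substituting into the budget: x* = 12 + 2/3·(M − 12·P_x − 12·P_y)/P_x, and y* = 12 + 1/3·(…)/P_y.
Discretionary income = 365 − 12·7 − 12·10.25 = 158; x* = 12 + 2/3·158/7 = 27.0476.

x* = 27.0476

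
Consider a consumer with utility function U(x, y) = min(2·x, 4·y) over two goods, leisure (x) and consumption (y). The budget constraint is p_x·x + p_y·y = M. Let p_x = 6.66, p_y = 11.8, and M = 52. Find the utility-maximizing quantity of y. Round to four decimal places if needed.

y* = 2.0701

Demand: x*(p_x,p_y,M) = 4·M/(4·p_x + 2·p_y), y* = 2·M/(4·p_x + 2·p_y).
Here 4·6.66 + 2·11.8 = 50.24, giving y* = 2.0701.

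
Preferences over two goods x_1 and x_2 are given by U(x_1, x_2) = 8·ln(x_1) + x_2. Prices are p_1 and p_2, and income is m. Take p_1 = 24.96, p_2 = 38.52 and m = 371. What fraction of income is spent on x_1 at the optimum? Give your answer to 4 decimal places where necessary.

share on x_1 = 0.8306

At the given prices: x_1* = 8·38.52/24.96 = 12.3462, and x_2* = 1.6314.
Expenditure on x_1: 24.96·12.3462 = 308.16; share = 0.8306.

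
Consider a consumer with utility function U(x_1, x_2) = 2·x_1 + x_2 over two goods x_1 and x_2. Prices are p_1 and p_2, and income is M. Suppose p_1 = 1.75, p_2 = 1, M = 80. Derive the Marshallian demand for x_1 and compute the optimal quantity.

Perfect substitutes: compare marginal utility per dollar. 2/p_1 vs 1/p_2 → 1.1429 vs 1.
x_1 gives more utility per dollar, so spend all income on x_1: x_1* = M/p_1, x_2* = 0.
Numerically: x_1* = 45.7143, x_2* = 0.

x_1* = 45.7143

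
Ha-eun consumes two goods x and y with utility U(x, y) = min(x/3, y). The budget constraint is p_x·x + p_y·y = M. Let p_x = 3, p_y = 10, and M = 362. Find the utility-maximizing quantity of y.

y* = 19.0526

With perfect complements, no substitution: consume in ratio x:y = 3:1.
Budget: p_x·x + p_y·(1/3)·x = M, so (3·p_x + p_y)·x = 3·M.
Demand: x*(p_x,p_y,M) = 3·M/(3·p_x + p_y), y* = M/(3·p_x + p_y).
Here 3·3 + 10 = 19, giving y* = 19.0526.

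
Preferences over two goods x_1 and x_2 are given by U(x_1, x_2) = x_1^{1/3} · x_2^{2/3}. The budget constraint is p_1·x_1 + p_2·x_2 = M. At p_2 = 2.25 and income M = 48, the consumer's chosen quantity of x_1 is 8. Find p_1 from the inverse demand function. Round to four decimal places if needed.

p_1 = 2

Tangency: MRS = (1/2)·x_2/x_1 = p_1/p_2.
Rearranging, p_2·x_2 = 2·p_1·x_1. Substituting into the budget gives p_1·x_1·(1 + 2) = M.
Demand: x_1*(p_1,p_2,M) = 1/3·M/p_1 and x_2* = 2/3·M/p_2.
Set x_1* = 8 in the demand function and solve for p_1: p_1 = 2.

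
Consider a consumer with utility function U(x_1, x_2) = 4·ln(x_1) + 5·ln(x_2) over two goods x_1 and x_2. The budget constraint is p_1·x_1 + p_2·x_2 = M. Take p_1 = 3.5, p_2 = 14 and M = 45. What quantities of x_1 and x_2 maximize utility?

The MRS is (4/5)·x_2/x_1. Set MRS = p_1/p_2.
Rearranging, p_2·x_2 = (5/4)·p_1·x_1. Substituting into the budget gives p_1·x_1·(1 + (5/4)) = M.
Demand: x_1*(p_1,p_2,M) = 4/9·M/p_1 and x_2* = 5/9·M/p_2.
At p_1=3.5, p_2=14, M=45: x_1* = 4/9·45/3.5 = 5.7143, x_2* = 1.7857.

x_1* = 5.7143, x_2* = 1.7857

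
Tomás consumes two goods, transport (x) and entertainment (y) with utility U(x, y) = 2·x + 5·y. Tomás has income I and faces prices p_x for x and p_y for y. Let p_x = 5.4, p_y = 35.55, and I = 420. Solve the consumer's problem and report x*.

x* = 77.7778

x gives more utility per dollar, so spend all income on x: x* = I/p_x, y* = 0.
Numerically: x* = 77.7778, y* = 0.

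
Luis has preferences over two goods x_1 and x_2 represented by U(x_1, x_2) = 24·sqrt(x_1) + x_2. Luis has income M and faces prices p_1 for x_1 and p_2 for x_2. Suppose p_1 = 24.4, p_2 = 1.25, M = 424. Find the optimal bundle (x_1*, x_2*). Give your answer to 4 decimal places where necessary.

Set MRS = p_1/p_2: 12·x_1^(−1/2) = p_1/p_2.
Thus x_1* = (12·p_2/p_1)² — independent of M — with the rest of income spent on x_2.
Plugging in: x_1* = (12·1.25/24.4)² = 0.3779, x_2* = 331.823.

x_1* = 0.3779, x_2* = 331.823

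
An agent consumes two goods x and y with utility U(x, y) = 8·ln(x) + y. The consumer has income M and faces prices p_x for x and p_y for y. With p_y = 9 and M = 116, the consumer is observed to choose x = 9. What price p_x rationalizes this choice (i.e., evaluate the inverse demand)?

MU_x = 8/x, MU_y = 1. Tangency: 8/x = p_x/p_y.
So x*(p_x,p_y) = 8·p_y/p_x, independent of income; and y* = (M − 8·p_y)/p_y.
Set x* = 9 in the demand function and solve for p_x: p_x = 8.

p_x = 8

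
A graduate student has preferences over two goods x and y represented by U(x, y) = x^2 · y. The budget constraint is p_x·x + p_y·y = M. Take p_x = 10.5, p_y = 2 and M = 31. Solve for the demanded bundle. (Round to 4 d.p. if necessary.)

x* = 1.9683, y* = 5.1667

Tangency: MRS = 2·y/x = p_x/p_y.
So 2·p_y·y = p_x·x; combined with the budget, a share 2/3 of income goes to x.
Demand: x*(p_x,p_y,M) = 2/3·M/p_x and y* = 1/3·M/p_y.
At p_x=10.5, p_y=2, M=31: x* = 2/3·31/10.5 = 1.9683, y* = 5.1667.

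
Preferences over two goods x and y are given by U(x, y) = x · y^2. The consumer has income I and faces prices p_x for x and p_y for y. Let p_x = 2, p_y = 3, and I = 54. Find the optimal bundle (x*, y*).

x* = 9, y* = 12

Tangency: MRS = (1/2)·y/x = p_x/p_y.
So p_y·y = 2·p_x·x; combined with the budget, a share 1/3 of income goes to x.
Demand: x*(p_x,p_y,I) = 1/3·I/p_x and y* = 2/3·I/p_y.
At p_x=2, p_y=3, I=54: x* = 1/3·54/2 = 9, y* = 12.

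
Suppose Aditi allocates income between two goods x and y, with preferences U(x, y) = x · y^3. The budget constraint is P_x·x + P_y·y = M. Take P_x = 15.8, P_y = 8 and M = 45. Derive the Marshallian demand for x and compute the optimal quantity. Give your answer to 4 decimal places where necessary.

The MRS is (1/3)·y/x. Set MRS = P_x/P_y.
Rearranging, P_y·y = 3·P_x·x. Substituting into the budget gives P_x·x·(1 + 3) = M.
Demand: x*(P_x,P_y,M) = 0.25·M/P_x and y* = 0.75·M/P_y.
At P_x=15.8, P_y=8, M=45: x* = 0.25·45/15.8 = 0.712.

x* = 0.712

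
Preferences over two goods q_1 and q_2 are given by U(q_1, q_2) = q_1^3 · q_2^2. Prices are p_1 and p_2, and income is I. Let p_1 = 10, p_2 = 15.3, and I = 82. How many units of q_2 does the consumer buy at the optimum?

q_2* = 2.1438

The MRS is (3/2)·q_2/q_1. Set MRS = p_1/p_2.
So 3·p_2·q_2 = 2·p_1·q_1; combined with the budget, a share 0.6 of income goes to q_1.
Demand: q_1*(p_1,p_2,I) = 0.6·I/p_1 and q_2* = 0.4·I/p_2.
At p_1=10, p_2=15.3, I=82: q_2* = 0.4·82/15.3 = 2.1438.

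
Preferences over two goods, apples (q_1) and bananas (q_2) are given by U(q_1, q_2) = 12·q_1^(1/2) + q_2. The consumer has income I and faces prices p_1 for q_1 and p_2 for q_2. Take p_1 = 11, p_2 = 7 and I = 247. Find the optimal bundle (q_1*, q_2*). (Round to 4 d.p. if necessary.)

MU_q_1 = 6/√q_1, MU_q_2 = 1. Tangency: 6/√q_1 = p_1/p_2.
Thus q_1* = (6·p_2/p_1)² — independent of I — with the rest of income spent on q_2.
Plugging in: q_1* = (6·7/11)² = 14.5785, q_2* = 12.3766.

q_1* = 14.5785, q_2* = 12.3766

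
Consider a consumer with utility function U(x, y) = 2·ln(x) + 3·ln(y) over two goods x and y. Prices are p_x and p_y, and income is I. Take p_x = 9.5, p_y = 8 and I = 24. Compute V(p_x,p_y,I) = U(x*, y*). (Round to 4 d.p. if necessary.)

V = 1.7843

Tangency: MRS = (2/3)·y/x = p_x/p_y.
So 2·p_y·y = 3·p_x·x; combined with the budget, a share 0.4 of income goes to x.
Demand: x*(p_x,p_y,I) = 0.4·I/p_x and y* = 0.6·I/p_y.
At p_x=9.5, p_y=8, I=24: x* = 0.4·24/9.5 = 1.0105, y* = 1.8.
Utility at the optimum: U(1.0105, 1.8) = 1.7843.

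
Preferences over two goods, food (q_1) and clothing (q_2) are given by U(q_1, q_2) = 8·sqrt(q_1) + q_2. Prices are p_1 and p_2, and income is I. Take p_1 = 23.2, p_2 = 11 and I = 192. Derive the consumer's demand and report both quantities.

q_1* = 3.5969, q_2* = 9.8683

Set MRS = p_1/p_2: 4·q_1^(−1/2) = p_1/p_2.
Solve: √q_1 = 4·p_2/p_1, so q_1*(p_1,p_2) = (4·p_2/p_1)², and q_2* = (I − p_1·q_1*)/p_2.
Plugging in: q_1* = (4·11/23.2)² = 3.5969, q_2* = 9.8683.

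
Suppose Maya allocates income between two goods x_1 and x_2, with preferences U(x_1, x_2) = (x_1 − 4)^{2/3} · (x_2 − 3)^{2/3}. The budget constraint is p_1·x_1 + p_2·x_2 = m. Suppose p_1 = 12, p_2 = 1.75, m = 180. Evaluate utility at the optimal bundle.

V = 33.1954

Let x_1' = x_1−4, x_2' = x_2−3. MRS = x_2'/x_1' = p_1/p_2.
Substituting into the budget: x_1* = 4 + 0.5·(m − 4·p_1 − 3·p_2)/p_1, and x_2* = 3 + 0.5·(…)/p_2.
Discretionary income = 180 − 4·12 − 3·1.75 = 126.75; x_1* = 4 + 0.5·126.75/12 = 9.2812; x_2* = 3 + 0.5·126.75/1.75 = 39.2143.
Utility at the optimum: U(9.2812, 39.2143) = 33.1954.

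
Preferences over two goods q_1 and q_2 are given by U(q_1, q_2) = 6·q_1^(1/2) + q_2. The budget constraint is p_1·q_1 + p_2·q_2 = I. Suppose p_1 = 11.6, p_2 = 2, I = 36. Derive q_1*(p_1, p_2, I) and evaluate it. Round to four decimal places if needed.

q_1* = 0.2675

Set MRS = p_1/p_2: 3·q_1^(−1/2) = p_1/p_2.
Thus q_1* = (3·p_2/p_1)² — independent of I — with the rest of income spent on q_2.
Plugging in: q_1* = (3·2/11.6)² = 0.2675.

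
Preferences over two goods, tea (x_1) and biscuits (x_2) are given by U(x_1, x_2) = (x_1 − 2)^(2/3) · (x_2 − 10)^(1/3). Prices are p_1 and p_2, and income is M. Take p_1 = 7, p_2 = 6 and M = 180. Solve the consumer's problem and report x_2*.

Let x_1' = x_1−2, x_2' = x_2−10. MRS = 2·x_2'/x_1' = p_1/p_2.
Substituting into the budget: x_1* = 2 + 2/3·(M − 2·p_1 − 10·p_2)/p_1, and x_2* = 10 + 1/3·(…)/p_2.
Discretionary income = 180 − 2·7 − 10·6 = 106; x_2* = 10 + 1/3·106/6 = 15.8889.

x_2* = 15.8889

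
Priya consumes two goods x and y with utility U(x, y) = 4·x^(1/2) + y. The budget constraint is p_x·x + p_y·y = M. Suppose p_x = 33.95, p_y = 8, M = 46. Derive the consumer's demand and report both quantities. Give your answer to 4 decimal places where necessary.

Set MRS = p_x/p_y: 2·x^(−1/2) = p_x/p_y.
Solve: √x = 2·p_y/p_x, so x*(p_x,p_y) = (2·p_y/p_x)², and y* = (M − p_x·x*)/p_y.
Plugging in: x* = (2·8/33.95)² = 0.2221, y* = 4.8074.

x* = 0.2221, y* = 4.8074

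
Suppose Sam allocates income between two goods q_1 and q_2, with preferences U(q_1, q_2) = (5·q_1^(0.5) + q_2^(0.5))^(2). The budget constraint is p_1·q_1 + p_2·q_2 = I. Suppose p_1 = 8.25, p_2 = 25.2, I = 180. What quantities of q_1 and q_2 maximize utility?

q_1* = 21.5362, q_2* = 0.0923

MU_q_1 ∝ 5·q_1^(-0.5), MU_q_2 ∝ q_2^(-0.5), so MRS = 5·(q_2/q_1)^(0.5) = p_1/p_2.
Hence q_2/q_1 = ((1/5)·p_1/p_2)^(1/(0.5)), i.e. raised to the 2 power.
Substitute q_2 = (q_2/q_1)·q_1 into the budget: q_1* = I/(p_1 + p_2·(q_2/q_1)).
Numerically q_2/q_1 = 0.004287, so q_1* = 180/(8.25 + 25.2·0.004287) = 21.5362 and q_2* = 0.004287·21.5362 = 0.0923.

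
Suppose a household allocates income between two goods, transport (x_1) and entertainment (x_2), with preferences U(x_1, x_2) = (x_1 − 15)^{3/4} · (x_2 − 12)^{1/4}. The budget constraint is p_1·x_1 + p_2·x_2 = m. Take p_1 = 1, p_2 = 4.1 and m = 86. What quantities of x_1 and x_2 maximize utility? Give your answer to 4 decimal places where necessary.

This is Cobb-Douglas in (x_1−15, x_2−12): tangency gives 0.75·p_2·(x_2−12) = 0.25·p_1·(x_1−15).
Substituting into the budget: x_1* = 15 + 0.75·(m − 15·p_1 − 12·p_2)/p_1, and x_2* = 12 + 0.25·(…)/p_2.
Discretionary income = 86 − 15·1 − 12·4.1 = 21.8; x_1* = 15 + 0.75·21.8/1 = 31.35; x_2* = 12 + 0.25·21.8/4.1 = 13.3293.

x_1* = 31.35, x_2* = 13.3293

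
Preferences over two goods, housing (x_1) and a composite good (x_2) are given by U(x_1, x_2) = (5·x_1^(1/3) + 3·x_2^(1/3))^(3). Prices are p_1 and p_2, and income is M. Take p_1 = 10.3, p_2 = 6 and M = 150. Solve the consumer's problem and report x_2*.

MU_x_1 ∝ 5·x_1^(-2/3), MU_x_2 ∝ 3·x_2^(-2/3), so MRS = (5/3)·(x_2/x_1)^(2/3) = p_1/p_2.
Solve for the ratio: x_2/x_1 = [(3/5)·p_1/p_2]^(1.5).
Substitute x_2 = (x_2/x_1)·x_1 into the budget: x_1* = M/(p_1 + p_2·(x_2/x_1)).
Numerically x_2/x_1 = 1.045336, so x_1* = 150/(10.3 + 6·1.045336) = 9.0514 and x_2* = 1.045336·9.0514 = 9.4618.

x_2* = 9.4618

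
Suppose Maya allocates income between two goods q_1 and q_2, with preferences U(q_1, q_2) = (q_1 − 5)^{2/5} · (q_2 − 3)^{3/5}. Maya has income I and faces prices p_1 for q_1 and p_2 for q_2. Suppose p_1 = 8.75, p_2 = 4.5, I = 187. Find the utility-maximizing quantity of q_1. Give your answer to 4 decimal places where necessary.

q_1* = 10.9314

This is Cobb-Douglas in (q_1−5, q_2−3): tangency gives 0.4·p_2·(q_2−3) = 0.6·p_1·(q_1−5).
After buying the subsistence bundle (5, 3), a share 0.4 of the remaining income goes to q_1: q_1* = 5 + 0.4·(I − 5p_1 − 3p_2)/p_1.
Discretionary income = 187 − 5·8.75 − 3·4.5 = 129.75; q_1* = 5 + 0.4·129.75/8.75 = 10.9314.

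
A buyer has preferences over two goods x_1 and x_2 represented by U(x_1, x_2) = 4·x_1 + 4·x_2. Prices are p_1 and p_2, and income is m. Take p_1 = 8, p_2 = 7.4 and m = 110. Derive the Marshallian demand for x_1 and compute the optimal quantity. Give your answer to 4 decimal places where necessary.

x_1* = 0

Linear utility — the consumer picks whichever good has higher MU/price: 4/8 = 0.5 vs 4/7.4 = 0.5405.
x_2 gives more utility per dollar, so spend all income on x_2: x_2* = m/p_2, x_1* = 0.
Numerically: x_1* = 0, x_2* = 14.8649.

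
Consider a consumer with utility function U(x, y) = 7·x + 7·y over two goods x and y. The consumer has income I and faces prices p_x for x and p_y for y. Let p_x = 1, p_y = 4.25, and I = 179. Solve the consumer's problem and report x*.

Linear utility — the consumer picks whichever good has higher MU/price: 7/1 = 7 vs 7/4.25 = 1.6471.
x gives more utility per dollar, so spend all income on x: x* = I/p_x, y* = 0.
Numerically: x* = 179, y* = 0.

x* = 179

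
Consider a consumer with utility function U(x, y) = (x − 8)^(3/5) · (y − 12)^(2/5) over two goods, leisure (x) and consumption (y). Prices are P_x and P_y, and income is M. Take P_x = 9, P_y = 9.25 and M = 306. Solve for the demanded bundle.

This is Cobb-Douglas in (x−8, y−12): tangency gives 0.6·P_y·(y−12) = 0.4·P_x·(x−8).
Substituting into the budget: x* = 8 + 0.6·(M − 8·P_x − 12·P_y)/P_x, and y* = 12 + 0.4·(…)/P_y.
Discretionary income = 306 − 8·9 − 12·9.25 = 123; x* = 8 + 0.6·123/9 = 16.2; y* = 12 + 0.4·123/9.25 = 17.3189.

x* = 16.2, y* = 17.3189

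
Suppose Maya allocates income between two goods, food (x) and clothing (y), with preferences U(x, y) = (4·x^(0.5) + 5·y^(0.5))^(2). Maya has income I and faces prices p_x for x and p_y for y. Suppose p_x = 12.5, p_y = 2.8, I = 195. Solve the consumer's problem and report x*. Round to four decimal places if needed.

MU_x ∝ 4·x^(-0.5), MU_y ∝ 5·y^(-0.5), so MRS = (4/5)·(y/x)^(0.5) = p_x/p_y.
Solve for the ratio: y/x = [(5/4)·p_x/p_y]^(2).
With the ratio pinned down, the budget gives x* = I/(p_x + p_y·(y/x)) and y* = (y/x)·x*.
Numerically y/x = 31.140386, so x* = 195/(12.5 + 2.8·31.140386) = 1.956.

x* = 1.956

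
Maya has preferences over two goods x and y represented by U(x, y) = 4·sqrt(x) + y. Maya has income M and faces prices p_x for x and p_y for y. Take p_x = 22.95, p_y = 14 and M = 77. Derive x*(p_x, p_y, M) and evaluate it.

x* = 1.4885

MU_x = 2/√x, MU_y = 1. Tangency: 2/√x = p_x/p_y.
Solve: √x = 2·p_y/p_x, so x*(p_x,p_y) = (2·p_y/p_x)², and y* = (M − p_x·x*)/p_y.
Plugging in: x* = (2·14/22.95)² = 1.4885.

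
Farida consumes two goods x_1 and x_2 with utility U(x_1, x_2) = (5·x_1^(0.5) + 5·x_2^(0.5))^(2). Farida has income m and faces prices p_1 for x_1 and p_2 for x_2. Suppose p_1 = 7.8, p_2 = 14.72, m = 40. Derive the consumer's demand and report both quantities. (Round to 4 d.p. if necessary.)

MU_x_1 ∝ 5·x_1^(-0.5), MU_x_2 ∝ 5·x_2^(-0.5), so MRS = (x_2/x_1)^(0.5) = p_1/p_2.
Hence x_2/x_1 = (p_1/p_2)^(1/(0.5)), i.e. raised to the 2 power.
Substitute x_2 = (x_2/x_1)·x_1 into the budget: x_1* = m/(p_1 + p_2·(x_2/x_1)).
Numerically x_2/x_1 = 0.280785, so x_1* = 40/(7.8 + 14.72·0.280785) = 3.352 and x_2* = 0.280785·3.352 = 0.9412.

x_1* = 3.352, x_2* = 0.9412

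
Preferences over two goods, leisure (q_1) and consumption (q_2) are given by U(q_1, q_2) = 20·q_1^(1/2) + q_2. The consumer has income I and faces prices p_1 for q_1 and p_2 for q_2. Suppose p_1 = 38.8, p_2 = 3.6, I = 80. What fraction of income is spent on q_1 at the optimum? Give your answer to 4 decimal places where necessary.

Set MRS = p_1/p_2: 10·q_1^(−1/2) = p_1/p_2.
Solve: √q_1 = 10·p_2/p_1, so q_1*(p_1,p_2) = (10·p_2/p_1)², and q_2* = (I − p_1·q_1*)/p_2.
Plugging in: q_1* = (10·3.6/38.8)² = 0.8609, q_2* = 12.9439.
Expenditure on q_1: 38.8·0.8609 = 33.4021; share = 0.4175.

share on q_1 = 0.4175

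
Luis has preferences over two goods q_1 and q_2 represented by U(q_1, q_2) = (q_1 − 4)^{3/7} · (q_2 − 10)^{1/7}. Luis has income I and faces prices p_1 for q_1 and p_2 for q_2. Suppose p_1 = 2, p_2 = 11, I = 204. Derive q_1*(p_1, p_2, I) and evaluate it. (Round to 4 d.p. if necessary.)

Let q_1' = q_1−4, q_2' = q_2−10. MRS = 3·q_2'/q_1' = p_1/p_2.
After buying the subsistence bundle (4, 10), a share 0.75 of the remaining income goes to q_1: q_1* = 4 + 0.75·(I − 4p_1 − 10p_2)/p_1.
Discretionary income = 204 − 4·2 − 10·11 = 86; q_1* = 4 + 0.75·86/2 = 36.25.

q_1* = 36.25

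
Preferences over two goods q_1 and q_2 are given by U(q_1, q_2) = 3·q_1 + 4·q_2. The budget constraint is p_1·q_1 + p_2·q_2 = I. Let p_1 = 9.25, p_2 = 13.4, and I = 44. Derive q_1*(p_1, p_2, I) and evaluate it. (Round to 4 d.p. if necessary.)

Linear utility — the consumer picks whichever good has higher MU/price: 3/9.25 = 0.3243 vs 4/13.4 = 0.2985.
q_1 gives more utility per dollar, so spend all income on q_1: q_1* = I/p_1, q_2* = 0.
Numerically: q_1* = 4.7568, q_2* = 0.

q_1* = 4.7568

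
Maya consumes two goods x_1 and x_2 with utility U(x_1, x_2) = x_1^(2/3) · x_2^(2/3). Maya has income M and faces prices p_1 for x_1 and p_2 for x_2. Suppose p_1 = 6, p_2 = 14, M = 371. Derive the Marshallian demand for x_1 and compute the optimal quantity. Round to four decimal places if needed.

MU_x_1/MU_x_2 = (2/3·x_2)/(2/3·x_1); tangency sets this equal to p_1/p_2.
Rearranging, p_2·x_2 = p_1·x_1. Substituting into the budget gives p_1·x_1·(1 + 1) = M.
Demand: x_1*(p_1,p_2,M) = 0.5·M/p_1 and x_2* = 0.5·M/p_2.
At p_1=6, p_2=14, M=371: x_1* = 0.5·371/6 = 30.9167.

x_1* = 30.9167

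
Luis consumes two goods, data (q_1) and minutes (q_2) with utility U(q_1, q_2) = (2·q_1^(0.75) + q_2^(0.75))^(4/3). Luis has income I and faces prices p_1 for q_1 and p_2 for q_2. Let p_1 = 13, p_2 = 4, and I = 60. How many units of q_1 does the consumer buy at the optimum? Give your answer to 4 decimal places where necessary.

q_1* = 1.4673

From the CES first-order condition, 2·(q_2/q_1)^(0.25) = p_1/p_2.
Hence q_2/q_1 = ((1/2)·p_1/p_2)^(1/(0.25)), i.e. raised to the 4 power.
Substitute q_2 = (q_2/q_1)·q_1 into the budget: q_1* = I/(p_1 + p_2·(q_2/q_1)).
Numerically q_2/q_1 = 6.9729, so q_1* = 60/(13 + 4·6.9729) = 1.4673.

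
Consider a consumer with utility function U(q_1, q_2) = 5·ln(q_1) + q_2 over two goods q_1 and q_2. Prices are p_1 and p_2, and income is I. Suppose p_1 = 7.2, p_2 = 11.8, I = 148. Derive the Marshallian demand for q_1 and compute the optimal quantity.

q_1* = 8.1944

Set MRS = p_1/p_2: (5/q_1)/1 = p_1/p_2.
So q_1*(p_1,p_2) = 5·p_2/p_1, independent of income; and q_2* = (I − 5·p_2)/p_2.
At the given prices: q_1* = 5·11.8/7.2 = 8.1944.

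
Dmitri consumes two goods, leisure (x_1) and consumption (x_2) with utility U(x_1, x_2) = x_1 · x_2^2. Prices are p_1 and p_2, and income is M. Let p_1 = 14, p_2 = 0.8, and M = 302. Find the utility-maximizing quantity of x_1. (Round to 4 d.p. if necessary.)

MU_x_1/MU_x_2 = (x_2)/(2·x_1); tangency sets this equal to p_1/p_2.
Rearranging, p_2·x_2 = 2·p_1·x_1. Substituting into the budget gives p_1·x_1·(1 + 2) = M.
Demand: x_1*(p_1,p_2,M) = 1/3·M/p_1 and x_2* = 2/3·M/p_2.
At p_1=14, p_2=0.8, M=302: x_1* = 1/3·302/14 = 7.1905.

x_1* = 7.1905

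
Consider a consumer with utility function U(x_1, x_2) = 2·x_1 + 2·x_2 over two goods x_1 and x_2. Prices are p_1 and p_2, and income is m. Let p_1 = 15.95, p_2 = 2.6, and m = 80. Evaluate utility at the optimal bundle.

V = 61.5385

Linear utility — the consumer picks whichever good has higher MU/price: 2/15.95 = 0.1254 vs 2/2.6 = 0.7692.
x_2 gives more utility per dollar, so spend all income on x_2: x_2* = m/p_2, x_1* = 0.
Numerically: x_1* = 0, x_2* = 30.7692.
Utility at the optimum: U(0, 30.7692) = 61.5385.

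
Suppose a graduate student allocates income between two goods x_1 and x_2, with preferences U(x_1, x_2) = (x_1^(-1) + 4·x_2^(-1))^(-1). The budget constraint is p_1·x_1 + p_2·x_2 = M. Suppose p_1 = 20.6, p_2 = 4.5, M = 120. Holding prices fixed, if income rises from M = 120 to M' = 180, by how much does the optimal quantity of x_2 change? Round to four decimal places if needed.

MU_x_1 ∝ x_1^(-2), MU_x_2 ∝ 4·x_2^(-2), so MRS = (1/4)·(x_2/x_1)^(2) = p_1/p_2.
Solve for the ratio: x_2/x_1 = [4·p_1/p_2]^(0.5).
With the ratio pinned down, the budget gives x_1* = M/(p_1 + p_2·(x_2/x_1)) and x_2* = (x_2/x_1)·x_1*.
Numerically x_2/x_1 = 4.279148, so x_1* = 120/(20.6 + 4.5·4.279148) = 3.0108 and x_2* = 4.279148·3.0108 = 12.8838.
At M' = 180: x_2* = 19.3257. Change: 19.3257 − 12.8838 = 6.4419.

Δx_2* = 6.4419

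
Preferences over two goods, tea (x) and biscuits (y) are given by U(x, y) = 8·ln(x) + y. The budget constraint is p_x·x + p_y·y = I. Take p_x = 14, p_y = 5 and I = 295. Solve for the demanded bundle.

Set MRS = p_x/p_y: (8/x)/1 = p_x/p_y.
So x*(p_x,p_y) = 8·p_y/p_x, independent of income; and y* = (I − 8·p_y)/p_y.
At the given prices: x* = 8·5/14 = 2.8571, and y* = 51.

x* = 2.8571, y* = 51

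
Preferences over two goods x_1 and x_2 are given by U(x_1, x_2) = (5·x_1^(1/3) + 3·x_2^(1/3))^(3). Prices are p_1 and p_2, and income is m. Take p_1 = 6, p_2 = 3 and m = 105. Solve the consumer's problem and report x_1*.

x_1* = 10.5596

MRS = MU_x_1/MU_x_2 = (5/3)·(x_2/x_1)^(2/3). Set equal to p_1/p_2.
Solve for the ratio: x_2/x_1 = [(3/5)·p_1/p_2]^(1.5).
With the ratio pinned down, the budget gives x_1* = m/(p_1 + p_2·(x_2/x_1)) and x_2* = (x_2/x_1)·x_1*.
Numerically x_2/x_1 = 1.314534, so x_1* = 105/(6 + 3·1.314534) = 10.5596.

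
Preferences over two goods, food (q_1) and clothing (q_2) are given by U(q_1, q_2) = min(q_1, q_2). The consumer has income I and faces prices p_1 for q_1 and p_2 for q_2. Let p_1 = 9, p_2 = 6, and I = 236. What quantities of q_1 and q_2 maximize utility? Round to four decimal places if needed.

q_1* = 15.7333, q_2* = 15.7333

Demand: q_1*(p_1,p_2,I) = I/(p_1 + p_2), q_2* = I/(p_1 + p_2).
Here 9 + 6 = 15, giving q_1* = 15.7333 and q_2* = 15.7333.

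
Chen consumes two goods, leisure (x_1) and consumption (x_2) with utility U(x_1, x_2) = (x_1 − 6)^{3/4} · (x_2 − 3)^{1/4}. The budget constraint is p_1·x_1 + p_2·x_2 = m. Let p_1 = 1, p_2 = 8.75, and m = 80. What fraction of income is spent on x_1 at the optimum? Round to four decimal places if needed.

MRS = 3·(x_2−3)/(x_1−6). Tangency with p_1/p_2 gives x_2−3 = (1/3)·(p_1/p_2)·(x_1−6).
After buying the subsistence bundle (6, 3), a share 0.75 of the remaining income goes to x_1: x_1* = 6 + 0.75·(m − 6p_1 − 3p_2)/p_1.
Discretionary income = 80 − 6·1 − 3·8.75 = 47.75; x_1* = 6 + 0.75·47.75/1 = 41.8125; x_2* = 3 + 0.25·47.75/8.75 = 4.3643.
Expenditure on x_1: 1·41.8125 = 41.8125; share = 0.5227.

share on x_1 = 0.5227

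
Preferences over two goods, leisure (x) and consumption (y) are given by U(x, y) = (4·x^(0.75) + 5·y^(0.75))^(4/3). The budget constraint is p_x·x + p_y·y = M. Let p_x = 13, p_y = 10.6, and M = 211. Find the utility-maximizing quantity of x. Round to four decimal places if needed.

From the CES first-order condition, (4/5)·(y/x)^(0.25) = p_x/p_y.
Solve for the ratio: y/x = [(5/4)·p_x/p_y]^(4).
With the ratio pinned down, the budget gives x* = M/(p_x + p_y·(y/x)) and y* = (y/x)·x*.
Numerically y/x = 5.52319, so x* = 211/(13 + 10.6·5.52319) = 2.9492.

x* = 2.9492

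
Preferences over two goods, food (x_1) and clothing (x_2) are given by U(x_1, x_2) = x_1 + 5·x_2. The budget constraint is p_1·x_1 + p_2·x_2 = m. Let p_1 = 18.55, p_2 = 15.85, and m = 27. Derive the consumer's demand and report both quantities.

x_1* = 0, x_2* = 1.7035

Numerically: x_1* = 0, x_2* = 1.7035.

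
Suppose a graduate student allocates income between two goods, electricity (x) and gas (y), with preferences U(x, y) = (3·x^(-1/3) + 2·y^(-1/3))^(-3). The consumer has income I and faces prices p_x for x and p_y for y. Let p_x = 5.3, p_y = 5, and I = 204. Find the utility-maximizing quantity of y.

y* = 17.1768

From the CES first-order condition, (3/2)·(y/x)^(4/3) = p_x/p_y.
Hence y/x = ((2/3)·p_x/p_y)^(1/(4/3)), i.e. raised to the 0.75 power.
With the ratio pinned down, the budget gives x* = I/(p_x + p_y·(y/x)) and y* = (y/x)·x*.
Numerically y/x = 0.770745, so x* = 204/(5.3 + 5·0.770745) = 22.286 and y* = 0.770745·22.286 = 17.1768.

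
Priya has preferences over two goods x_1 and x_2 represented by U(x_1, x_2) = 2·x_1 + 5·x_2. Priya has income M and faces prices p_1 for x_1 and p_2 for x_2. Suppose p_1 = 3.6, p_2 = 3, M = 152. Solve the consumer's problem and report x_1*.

x_1* = 0

Linear utility — the consumer picks whichever good has higher MU/price: 2/3.6 = 0.5556 vs 5/3 = 1.6667.
x_2 gives more utility per dollar, so spend all income on x_2: x_2* = M/p_2, x_1* = 0.
Numerically: x_1* = 0, x_2* = 50.6667.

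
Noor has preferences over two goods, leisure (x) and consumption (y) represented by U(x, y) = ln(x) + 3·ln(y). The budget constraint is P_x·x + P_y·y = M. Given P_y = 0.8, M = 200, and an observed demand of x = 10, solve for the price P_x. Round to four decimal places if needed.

The MRS is (1/3)·y/x. Set MRS = P_x/P_y.
So P_y·y = 3·P_x·x; combined with the budget, a share 0.25 of income goes to x.
Demand: x*(P_x,P_y,M) = 0.25·M/P_x and y* = 0.75·M/P_y.
Set x* = 10 in the demand function and solve for P_x: P_x = 5.

P_x = 5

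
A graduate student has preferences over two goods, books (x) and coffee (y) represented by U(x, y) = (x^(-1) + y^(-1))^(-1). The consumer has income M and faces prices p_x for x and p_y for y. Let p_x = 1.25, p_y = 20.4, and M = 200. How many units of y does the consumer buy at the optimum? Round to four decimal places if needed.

MRS = MU_x/MU_y = (y/x)^(2). Set equal to p_x/p_y.
Hence y/x = (p_x/p_y)^(1/(2)), i.e. raised to the 0.5 power.
With the ratio pinned down, the budget gives x* = M/(p_x + p_y·(y/x)) and y* = (y/x)·x*.
Numerically y/x = 0.247537, so x* = 200/(1.25 + 20.4·0.247537) = 31.7473 and y* = 0.247537·31.7473 = 7.8586.

y* = 7.8586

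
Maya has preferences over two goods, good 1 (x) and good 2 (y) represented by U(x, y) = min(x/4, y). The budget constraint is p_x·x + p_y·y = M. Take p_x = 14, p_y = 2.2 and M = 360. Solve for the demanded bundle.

Demand: x*(p_x,p_y,M) = 4·M/(4·p_x + p_y), y* = M/(4·p_x + p_y).
Here 4·14 + 2.2 = 58.2, giving x* = 24.7423 and y* = 6.1856.

x* = 24.7423, y* = 6.1856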